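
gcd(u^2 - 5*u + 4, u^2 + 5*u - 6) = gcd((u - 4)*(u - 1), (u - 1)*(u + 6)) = u - 1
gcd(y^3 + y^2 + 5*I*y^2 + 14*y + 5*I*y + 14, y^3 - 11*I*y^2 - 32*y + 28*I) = y - 2*I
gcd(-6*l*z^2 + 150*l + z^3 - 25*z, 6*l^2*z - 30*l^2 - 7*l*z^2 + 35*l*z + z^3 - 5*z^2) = -6*l*z + 30*l + z^2 - 5*z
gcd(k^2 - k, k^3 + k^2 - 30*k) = k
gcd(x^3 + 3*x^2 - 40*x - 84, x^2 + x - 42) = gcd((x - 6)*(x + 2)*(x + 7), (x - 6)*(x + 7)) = x^2 + x - 42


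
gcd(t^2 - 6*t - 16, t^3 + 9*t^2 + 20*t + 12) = t + 2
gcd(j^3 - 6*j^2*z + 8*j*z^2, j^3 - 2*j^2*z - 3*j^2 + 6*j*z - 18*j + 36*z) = -j + 2*z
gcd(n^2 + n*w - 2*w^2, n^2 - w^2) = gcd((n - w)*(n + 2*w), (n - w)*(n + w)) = -n + w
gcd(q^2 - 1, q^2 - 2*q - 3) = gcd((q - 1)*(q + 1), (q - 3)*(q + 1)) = q + 1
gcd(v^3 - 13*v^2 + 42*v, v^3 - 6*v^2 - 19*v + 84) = v - 7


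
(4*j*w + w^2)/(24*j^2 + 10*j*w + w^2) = w/(6*j + w)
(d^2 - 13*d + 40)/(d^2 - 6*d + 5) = (d - 8)/(d - 1)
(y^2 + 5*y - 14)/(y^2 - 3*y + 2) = (y + 7)/(y - 1)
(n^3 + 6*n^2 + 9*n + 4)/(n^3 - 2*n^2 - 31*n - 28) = (n + 1)/(n - 7)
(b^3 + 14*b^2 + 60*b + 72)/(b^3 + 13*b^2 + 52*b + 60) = (b + 6)/(b + 5)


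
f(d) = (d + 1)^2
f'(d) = 2*d + 2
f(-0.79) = 0.04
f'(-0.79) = 0.42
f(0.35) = 1.82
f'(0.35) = 2.70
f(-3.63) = 6.92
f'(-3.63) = -5.26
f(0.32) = 1.74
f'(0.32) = 2.64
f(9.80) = 116.64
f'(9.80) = 21.60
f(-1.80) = 0.64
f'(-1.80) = -1.60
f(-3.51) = 6.30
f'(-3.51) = -5.02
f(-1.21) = 0.04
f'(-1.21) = -0.42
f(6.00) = 49.00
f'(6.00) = 14.00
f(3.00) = 16.00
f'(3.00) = 8.00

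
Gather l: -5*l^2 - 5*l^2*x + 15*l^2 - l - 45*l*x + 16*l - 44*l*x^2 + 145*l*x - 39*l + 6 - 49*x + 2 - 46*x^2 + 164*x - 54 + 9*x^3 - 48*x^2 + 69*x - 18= l^2*(10 - 5*x) + l*(-44*x^2 + 100*x - 24) + 9*x^3 - 94*x^2 + 184*x - 64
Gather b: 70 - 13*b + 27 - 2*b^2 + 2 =-2*b^2 - 13*b + 99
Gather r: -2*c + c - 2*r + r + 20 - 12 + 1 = -c - r + 9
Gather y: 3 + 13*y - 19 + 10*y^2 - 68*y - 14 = 10*y^2 - 55*y - 30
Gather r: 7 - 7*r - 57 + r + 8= -6*r - 42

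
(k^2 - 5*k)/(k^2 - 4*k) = (k - 5)/(k - 4)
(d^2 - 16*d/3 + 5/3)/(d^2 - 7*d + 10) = (d - 1/3)/(d - 2)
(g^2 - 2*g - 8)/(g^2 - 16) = (g + 2)/(g + 4)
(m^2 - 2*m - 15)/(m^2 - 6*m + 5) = (m + 3)/(m - 1)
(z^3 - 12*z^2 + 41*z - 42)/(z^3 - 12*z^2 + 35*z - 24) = (z^2 - 9*z + 14)/(z^2 - 9*z + 8)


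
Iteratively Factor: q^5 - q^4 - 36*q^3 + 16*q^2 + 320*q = (q - 5)*(q^4 + 4*q^3 - 16*q^2 - 64*q) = q*(q - 5)*(q^3 + 4*q^2 - 16*q - 64) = q*(q - 5)*(q + 4)*(q^2 - 16) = q*(q - 5)*(q - 4)*(q + 4)*(q + 4)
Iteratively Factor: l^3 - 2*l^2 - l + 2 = (l - 2)*(l^2 - 1) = (l - 2)*(l - 1)*(l + 1)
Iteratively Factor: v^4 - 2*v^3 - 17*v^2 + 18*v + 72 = (v + 2)*(v^3 - 4*v^2 - 9*v + 36) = (v - 4)*(v + 2)*(v^2 - 9) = (v - 4)*(v - 3)*(v + 2)*(v + 3)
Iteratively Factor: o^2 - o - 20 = (o + 4)*(o - 5)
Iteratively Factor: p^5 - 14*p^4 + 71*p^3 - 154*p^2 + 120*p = (p - 4)*(p^4 - 10*p^3 + 31*p^2 - 30*p) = (p - 5)*(p - 4)*(p^3 - 5*p^2 + 6*p) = p*(p - 5)*(p - 4)*(p^2 - 5*p + 6) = p*(p - 5)*(p - 4)*(p - 3)*(p - 2)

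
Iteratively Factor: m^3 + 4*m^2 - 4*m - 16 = (m - 2)*(m^2 + 6*m + 8) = (m - 2)*(m + 4)*(m + 2)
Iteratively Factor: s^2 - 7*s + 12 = (s - 3)*(s - 4)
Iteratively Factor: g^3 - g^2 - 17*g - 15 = (g - 5)*(g^2 + 4*g + 3) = (g - 5)*(g + 3)*(g + 1)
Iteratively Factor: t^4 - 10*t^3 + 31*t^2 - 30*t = (t)*(t^3 - 10*t^2 + 31*t - 30) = t*(t - 3)*(t^2 - 7*t + 10) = t*(t - 5)*(t - 3)*(t - 2)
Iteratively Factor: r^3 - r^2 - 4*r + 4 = (r - 1)*(r^2 - 4) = (r - 2)*(r - 1)*(r + 2)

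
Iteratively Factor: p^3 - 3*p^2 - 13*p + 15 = (p - 1)*(p^2 - 2*p - 15) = (p - 1)*(p + 3)*(p - 5)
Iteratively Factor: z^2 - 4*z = (z - 4)*(z)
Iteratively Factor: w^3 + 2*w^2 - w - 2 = (w + 2)*(w^2 - 1) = (w + 1)*(w + 2)*(w - 1)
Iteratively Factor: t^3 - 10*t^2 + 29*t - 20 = (t - 5)*(t^2 - 5*t + 4) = (t - 5)*(t - 1)*(t - 4)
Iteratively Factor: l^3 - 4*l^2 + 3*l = (l)*(l^2 - 4*l + 3) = l*(l - 1)*(l - 3)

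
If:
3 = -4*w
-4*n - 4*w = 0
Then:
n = 3/4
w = -3/4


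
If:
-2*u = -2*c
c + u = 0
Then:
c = 0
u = 0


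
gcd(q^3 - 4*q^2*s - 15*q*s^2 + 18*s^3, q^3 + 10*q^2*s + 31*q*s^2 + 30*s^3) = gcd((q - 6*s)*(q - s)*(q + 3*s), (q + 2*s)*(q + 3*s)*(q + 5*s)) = q + 3*s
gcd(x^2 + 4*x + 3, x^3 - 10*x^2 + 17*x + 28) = x + 1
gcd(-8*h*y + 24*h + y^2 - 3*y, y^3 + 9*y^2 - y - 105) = y - 3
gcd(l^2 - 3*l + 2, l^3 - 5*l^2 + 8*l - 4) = l^2 - 3*l + 2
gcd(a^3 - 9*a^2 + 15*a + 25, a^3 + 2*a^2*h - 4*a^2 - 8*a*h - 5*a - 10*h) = a^2 - 4*a - 5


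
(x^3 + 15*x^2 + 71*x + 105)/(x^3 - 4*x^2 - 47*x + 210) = (x^2 + 8*x + 15)/(x^2 - 11*x + 30)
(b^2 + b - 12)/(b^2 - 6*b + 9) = (b + 4)/(b - 3)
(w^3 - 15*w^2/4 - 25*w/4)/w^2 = w - 15/4 - 25/(4*w)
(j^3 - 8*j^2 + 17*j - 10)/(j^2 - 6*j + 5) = j - 2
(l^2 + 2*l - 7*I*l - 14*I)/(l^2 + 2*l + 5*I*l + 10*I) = (l - 7*I)/(l + 5*I)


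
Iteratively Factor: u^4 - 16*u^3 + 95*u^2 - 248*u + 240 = (u - 4)*(u^3 - 12*u^2 + 47*u - 60) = (u - 4)^2*(u^2 - 8*u + 15) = (u - 5)*(u - 4)^2*(u - 3)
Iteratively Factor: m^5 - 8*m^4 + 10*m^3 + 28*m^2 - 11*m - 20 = (m + 1)*(m^4 - 9*m^3 + 19*m^2 + 9*m - 20) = (m - 4)*(m + 1)*(m^3 - 5*m^2 - m + 5) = (m - 4)*(m + 1)^2*(m^2 - 6*m + 5) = (m - 4)*(m - 1)*(m + 1)^2*(m - 5)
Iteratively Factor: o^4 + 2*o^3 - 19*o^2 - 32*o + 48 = (o - 1)*(o^3 + 3*o^2 - 16*o - 48) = (o - 4)*(o - 1)*(o^2 + 7*o + 12) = (o - 4)*(o - 1)*(o + 4)*(o + 3)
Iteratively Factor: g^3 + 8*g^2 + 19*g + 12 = (g + 1)*(g^2 + 7*g + 12) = (g + 1)*(g + 4)*(g + 3)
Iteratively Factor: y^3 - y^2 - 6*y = (y)*(y^2 - y - 6) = y*(y - 3)*(y + 2)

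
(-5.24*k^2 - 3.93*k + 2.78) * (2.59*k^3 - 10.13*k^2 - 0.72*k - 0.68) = -13.5716*k^5 + 42.9025*k^4 + 50.7839*k^3 - 21.7686*k^2 + 0.6708*k - 1.8904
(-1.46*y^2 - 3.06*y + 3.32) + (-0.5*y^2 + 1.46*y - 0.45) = -1.96*y^2 - 1.6*y + 2.87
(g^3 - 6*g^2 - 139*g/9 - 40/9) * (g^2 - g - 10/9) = g^5 - 7*g^4 - 95*g^3/9 + 53*g^2/3 + 1750*g/81 + 400/81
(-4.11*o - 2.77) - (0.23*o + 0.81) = -4.34*o - 3.58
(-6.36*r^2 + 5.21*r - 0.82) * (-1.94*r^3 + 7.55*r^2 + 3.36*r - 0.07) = 12.3384*r^5 - 58.1254*r^4 + 19.5567*r^3 + 11.7598*r^2 - 3.1199*r + 0.0574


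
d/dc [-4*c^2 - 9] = -8*c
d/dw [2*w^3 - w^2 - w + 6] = 6*w^2 - 2*w - 1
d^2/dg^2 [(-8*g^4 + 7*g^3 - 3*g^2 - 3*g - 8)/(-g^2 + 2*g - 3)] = 2*(8*g^6 - 48*g^5 + 168*g^4 - 382*g^3 + 555*g^2 - 264*g + 53)/(g^6 - 6*g^5 + 21*g^4 - 44*g^3 + 63*g^2 - 54*g + 27)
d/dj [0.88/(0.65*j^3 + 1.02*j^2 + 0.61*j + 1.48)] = (-1.716*j^2 - 1.7952*j - 0.5368)/(0.65*j^3 + 1.02*j^2 + 0.61*j + 1.48)^2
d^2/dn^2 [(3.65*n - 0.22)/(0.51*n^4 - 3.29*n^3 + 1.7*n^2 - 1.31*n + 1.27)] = (11.39238*n^7 - 99.1338*n^6 + 267.10923*n^5 - 139.864254*n^4 - 37.372082*n^3 + 175.2156*n^2 - 49.857816*n + 12.339886)/(0.132651*n^12 - 2.567187*n^11 + 17.887383*n^10 - 53.748062*n^9 + 73.803885*n^8 - 90.663231*n^7 + 99.345974*n^6 - 76.005189*n^5 + 55.072185*n^4 - 35.137154*n^3 + 14.764131*n^2 - 6.338697*n + 2.048383)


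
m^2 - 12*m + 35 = (m - 7)*(m - 5)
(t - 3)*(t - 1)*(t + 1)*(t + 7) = t^4 + 4*t^3 - 22*t^2 - 4*t + 21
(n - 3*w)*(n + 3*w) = n^2 - 9*w^2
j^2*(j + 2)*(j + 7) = j^4 + 9*j^3 + 14*j^2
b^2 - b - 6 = (b - 3)*(b + 2)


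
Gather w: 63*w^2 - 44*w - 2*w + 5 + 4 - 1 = 63*w^2 - 46*w + 8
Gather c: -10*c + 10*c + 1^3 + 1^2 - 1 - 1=0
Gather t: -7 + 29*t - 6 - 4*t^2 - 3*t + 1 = -4*t^2 + 26*t - 12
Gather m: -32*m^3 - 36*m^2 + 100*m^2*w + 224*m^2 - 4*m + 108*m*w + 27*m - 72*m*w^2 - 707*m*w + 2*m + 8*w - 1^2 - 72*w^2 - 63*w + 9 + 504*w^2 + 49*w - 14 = -32*m^3 + m^2*(100*w + 188) + m*(-72*w^2 - 599*w + 25) + 432*w^2 - 6*w - 6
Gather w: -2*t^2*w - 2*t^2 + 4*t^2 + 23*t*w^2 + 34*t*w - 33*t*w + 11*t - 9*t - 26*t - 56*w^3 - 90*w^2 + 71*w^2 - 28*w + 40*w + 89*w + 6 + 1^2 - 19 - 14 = 2*t^2 - 24*t - 56*w^3 + w^2*(23*t - 19) + w*(-2*t^2 + t + 101) - 26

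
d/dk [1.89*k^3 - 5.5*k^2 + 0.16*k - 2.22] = 5.67*k^2 - 11.0*k + 0.16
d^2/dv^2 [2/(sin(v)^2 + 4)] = 4*(-2*sin(v)^4 + 11*sin(v)^2 - 4)/(sin(v)^2 + 4)^3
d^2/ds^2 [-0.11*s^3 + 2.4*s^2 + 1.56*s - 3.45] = 4.8 - 0.66*s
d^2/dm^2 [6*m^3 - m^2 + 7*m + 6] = 36*m - 2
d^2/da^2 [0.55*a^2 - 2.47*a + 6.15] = 1.10000000000000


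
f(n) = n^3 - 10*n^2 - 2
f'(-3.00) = 87.00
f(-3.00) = -119.00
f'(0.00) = 0.00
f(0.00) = -2.00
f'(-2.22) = 59.19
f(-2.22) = -62.23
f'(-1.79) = 45.41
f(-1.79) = -39.78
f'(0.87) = -15.13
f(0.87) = -8.91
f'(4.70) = -27.73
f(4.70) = -119.08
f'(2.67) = -32.01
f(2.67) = -54.25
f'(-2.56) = 70.86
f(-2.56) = -84.31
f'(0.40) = -7.52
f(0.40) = -3.54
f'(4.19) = -31.13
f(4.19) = -104.00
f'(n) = 3*n^2 - 20*n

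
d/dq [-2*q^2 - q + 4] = -4*q - 1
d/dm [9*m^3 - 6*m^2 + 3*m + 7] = 27*m^2 - 12*m + 3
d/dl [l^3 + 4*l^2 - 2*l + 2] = 3*l^2 + 8*l - 2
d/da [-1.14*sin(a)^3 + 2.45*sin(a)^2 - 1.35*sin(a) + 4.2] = (-3.42*sin(a)^2 + 4.9*sin(a) - 1.35)*cos(a)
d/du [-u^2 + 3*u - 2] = 3 - 2*u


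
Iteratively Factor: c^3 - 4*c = (c)*(c^2 - 4) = c*(c + 2)*(c - 2)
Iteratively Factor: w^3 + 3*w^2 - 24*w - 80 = (w + 4)*(w^2 - w - 20) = (w - 5)*(w + 4)*(w + 4)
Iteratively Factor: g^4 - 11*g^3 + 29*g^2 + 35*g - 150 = (g - 3)*(g^3 - 8*g^2 + 5*g + 50) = (g - 5)*(g - 3)*(g^2 - 3*g - 10) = (g - 5)*(g - 3)*(g + 2)*(g - 5)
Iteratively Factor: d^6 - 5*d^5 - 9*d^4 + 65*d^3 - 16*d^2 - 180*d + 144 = (d - 1)*(d^5 - 4*d^4 - 13*d^3 + 52*d^2 + 36*d - 144) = (d - 1)*(d + 3)*(d^4 - 7*d^3 + 8*d^2 + 28*d - 48) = (d - 2)*(d - 1)*(d + 3)*(d^3 - 5*d^2 - 2*d + 24) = (d - 3)*(d - 2)*(d - 1)*(d + 3)*(d^2 - 2*d - 8) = (d - 4)*(d - 3)*(d - 2)*(d - 1)*(d + 3)*(d + 2)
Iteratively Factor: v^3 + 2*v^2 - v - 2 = (v + 1)*(v^2 + v - 2) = (v + 1)*(v + 2)*(v - 1)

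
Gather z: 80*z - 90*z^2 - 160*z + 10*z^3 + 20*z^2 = 10*z^3 - 70*z^2 - 80*z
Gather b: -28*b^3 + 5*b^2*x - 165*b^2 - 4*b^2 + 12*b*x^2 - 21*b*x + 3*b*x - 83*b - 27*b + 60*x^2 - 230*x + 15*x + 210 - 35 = -28*b^3 + b^2*(5*x - 169) + b*(12*x^2 - 18*x - 110) + 60*x^2 - 215*x + 175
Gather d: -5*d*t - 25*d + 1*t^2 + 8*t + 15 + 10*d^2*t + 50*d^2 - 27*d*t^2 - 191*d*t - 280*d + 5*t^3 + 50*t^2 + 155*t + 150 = d^2*(10*t + 50) + d*(-27*t^2 - 196*t - 305) + 5*t^3 + 51*t^2 + 163*t + 165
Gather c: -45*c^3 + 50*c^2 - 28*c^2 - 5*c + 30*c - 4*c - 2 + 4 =-45*c^3 + 22*c^2 + 21*c + 2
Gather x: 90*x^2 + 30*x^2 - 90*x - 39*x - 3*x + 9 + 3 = 120*x^2 - 132*x + 12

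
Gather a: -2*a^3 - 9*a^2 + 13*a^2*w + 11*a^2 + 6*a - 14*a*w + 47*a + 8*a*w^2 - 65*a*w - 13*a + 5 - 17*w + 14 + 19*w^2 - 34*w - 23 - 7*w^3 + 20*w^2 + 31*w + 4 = -2*a^3 + a^2*(13*w + 2) + a*(8*w^2 - 79*w + 40) - 7*w^3 + 39*w^2 - 20*w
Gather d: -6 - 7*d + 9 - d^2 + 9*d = -d^2 + 2*d + 3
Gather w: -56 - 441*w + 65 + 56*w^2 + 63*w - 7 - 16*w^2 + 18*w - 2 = 40*w^2 - 360*w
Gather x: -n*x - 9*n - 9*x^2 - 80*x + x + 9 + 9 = -9*n - 9*x^2 + x*(-n - 79) + 18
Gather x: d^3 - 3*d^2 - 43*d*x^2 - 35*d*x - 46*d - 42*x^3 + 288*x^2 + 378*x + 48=d^3 - 3*d^2 - 46*d - 42*x^3 + x^2*(288 - 43*d) + x*(378 - 35*d) + 48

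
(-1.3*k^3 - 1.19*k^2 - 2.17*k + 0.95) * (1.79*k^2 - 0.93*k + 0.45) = -2.327*k^5 - 0.9211*k^4 - 3.3626*k^3 + 3.1831*k^2 - 1.86*k + 0.4275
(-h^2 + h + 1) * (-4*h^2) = 4*h^4 - 4*h^3 - 4*h^2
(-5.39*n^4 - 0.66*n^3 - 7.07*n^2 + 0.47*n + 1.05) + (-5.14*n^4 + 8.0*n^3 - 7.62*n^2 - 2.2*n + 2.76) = -10.53*n^4 + 7.34*n^3 - 14.69*n^2 - 1.73*n + 3.81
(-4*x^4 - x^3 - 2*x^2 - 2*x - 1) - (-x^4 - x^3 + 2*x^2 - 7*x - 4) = -3*x^4 - 4*x^2 + 5*x + 3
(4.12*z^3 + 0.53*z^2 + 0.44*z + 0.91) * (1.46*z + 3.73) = 6.0152*z^4 + 16.1414*z^3 + 2.6193*z^2 + 2.9698*z + 3.3943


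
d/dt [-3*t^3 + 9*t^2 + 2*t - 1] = -9*t^2 + 18*t + 2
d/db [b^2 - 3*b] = 2*b - 3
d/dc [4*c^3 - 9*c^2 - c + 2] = 12*c^2 - 18*c - 1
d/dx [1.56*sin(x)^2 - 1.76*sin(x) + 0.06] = (3.12*sin(x) - 1.76)*cos(x)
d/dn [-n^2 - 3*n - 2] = -2*n - 3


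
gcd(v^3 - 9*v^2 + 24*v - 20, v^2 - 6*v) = 1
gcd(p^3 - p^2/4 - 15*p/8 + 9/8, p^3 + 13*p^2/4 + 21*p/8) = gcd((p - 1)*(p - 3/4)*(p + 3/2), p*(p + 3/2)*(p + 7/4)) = p + 3/2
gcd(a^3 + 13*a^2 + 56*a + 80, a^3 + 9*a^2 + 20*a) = a^2 + 9*a + 20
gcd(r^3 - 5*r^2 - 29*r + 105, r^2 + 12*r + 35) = r + 5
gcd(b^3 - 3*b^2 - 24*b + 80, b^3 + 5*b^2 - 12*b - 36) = 1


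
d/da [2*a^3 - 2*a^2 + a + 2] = 6*a^2 - 4*a + 1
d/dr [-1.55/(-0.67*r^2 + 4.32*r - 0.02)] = (6.696 - 2.077*r)/(0.67*r^2 - 4.32*r + 0.02)^2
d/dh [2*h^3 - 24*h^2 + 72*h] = 6*h^2 - 48*h + 72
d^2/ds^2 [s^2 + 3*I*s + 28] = 2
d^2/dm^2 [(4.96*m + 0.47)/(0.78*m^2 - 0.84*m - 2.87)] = ((7.5996 - 23.2128*m)*(-0.78*m^2 + 0.84*m + 2.87) - (1.56*m - 0.84)*(3.12*m - 1.68)*(4.96*m + 0.47))/(-0.78*m^2 + 0.84*m + 2.87)^3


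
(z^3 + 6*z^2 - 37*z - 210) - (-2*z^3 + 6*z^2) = 3*z^3 - 37*z - 210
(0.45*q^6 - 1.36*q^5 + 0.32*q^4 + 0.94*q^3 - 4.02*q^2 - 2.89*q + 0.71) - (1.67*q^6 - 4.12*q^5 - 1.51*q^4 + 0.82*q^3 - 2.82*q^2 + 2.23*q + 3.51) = -1.22*q^6 + 2.76*q^5 + 1.83*q^4 + 0.12*q^3 - 1.2*q^2 - 5.12*q - 2.8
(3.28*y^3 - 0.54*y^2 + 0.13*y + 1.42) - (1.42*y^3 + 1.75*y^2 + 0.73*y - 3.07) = 1.86*y^3 - 2.29*y^2 - 0.6*y + 4.49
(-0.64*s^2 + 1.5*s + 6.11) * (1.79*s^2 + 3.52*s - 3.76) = -1.1456*s^4 + 0.4322*s^3 + 18.6233*s^2 + 15.8672*s - 22.9736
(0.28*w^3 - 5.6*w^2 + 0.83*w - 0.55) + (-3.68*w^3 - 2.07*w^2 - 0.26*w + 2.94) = -3.4*w^3 - 7.67*w^2 + 0.57*w + 2.39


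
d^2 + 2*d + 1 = (d + 1)^2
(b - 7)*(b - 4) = b^2 - 11*b + 28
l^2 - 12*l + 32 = (l - 8)*(l - 4)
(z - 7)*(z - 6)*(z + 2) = z^3 - 11*z^2 + 16*z + 84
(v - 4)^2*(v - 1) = v^3 - 9*v^2 + 24*v - 16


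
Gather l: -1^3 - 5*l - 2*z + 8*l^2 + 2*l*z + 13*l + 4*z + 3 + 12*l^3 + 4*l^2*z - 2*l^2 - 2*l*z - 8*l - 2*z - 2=12*l^3 + l^2*(4*z + 6)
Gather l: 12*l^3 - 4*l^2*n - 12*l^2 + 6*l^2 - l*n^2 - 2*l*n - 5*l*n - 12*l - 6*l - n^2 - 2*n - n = 12*l^3 + l^2*(-4*n - 6) + l*(-n^2 - 7*n - 18) - n^2 - 3*n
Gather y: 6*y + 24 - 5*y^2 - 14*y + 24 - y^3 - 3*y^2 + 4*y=-y^3 - 8*y^2 - 4*y + 48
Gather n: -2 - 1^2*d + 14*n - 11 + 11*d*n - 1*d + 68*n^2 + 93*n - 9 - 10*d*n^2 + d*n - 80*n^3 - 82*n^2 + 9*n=-2*d - 80*n^3 + n^2*(-10*d - 14) + n*(12*d + 116) - 22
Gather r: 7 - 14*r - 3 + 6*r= 4 - 8*r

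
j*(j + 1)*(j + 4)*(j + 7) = j^4 + 12*j^3 + 39*j^2 + 28*j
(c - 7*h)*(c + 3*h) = c^2 - 4*c*h - 21*h^2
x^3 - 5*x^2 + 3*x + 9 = (x - 3)^2*(x + 1)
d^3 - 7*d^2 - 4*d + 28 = (d - 7)*(d - 2)*(d + 2)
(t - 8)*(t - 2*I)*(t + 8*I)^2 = t^4 - 8*t^3 + 14*I*t^3 - 32*t^2 - 112*I*t^2 + 256*t + 128*I*t - 1024*I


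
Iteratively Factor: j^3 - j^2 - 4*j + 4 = (j - 2)*(j^2 + j - 2) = (j - 2)*(j - 1)*(j + 2)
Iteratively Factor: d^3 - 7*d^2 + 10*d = (d)*(d^2 - 7*d + 10) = d*(d - 5)*(d - 2)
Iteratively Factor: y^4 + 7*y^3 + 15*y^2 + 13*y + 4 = (y + 4)*(y^3 + 3*y^2 + 3*y + 1) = (y + 1)*(y + 4)*(y^2 + 2*y + 1) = (y + 1)^2*(y + 4)*(y + 1)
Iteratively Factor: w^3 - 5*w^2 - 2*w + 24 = (w - 3)*(w^2 - 2*w - 8) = (w - 3)*(w + 2)*(w - 4)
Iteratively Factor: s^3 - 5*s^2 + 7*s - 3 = (s - 1)*(s^2 - 4*s + 3) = (s - 3)*(s - 1)*(s - 1)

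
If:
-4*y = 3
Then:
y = -3/4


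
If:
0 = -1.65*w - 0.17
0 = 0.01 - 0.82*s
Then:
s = 0.01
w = -0.10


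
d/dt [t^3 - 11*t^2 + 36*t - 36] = 3*t^2 - 22*t + 36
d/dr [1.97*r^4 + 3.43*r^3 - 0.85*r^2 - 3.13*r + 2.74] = 7.88*r^3 + 10.29*r^2 - 1.7*r - 3.13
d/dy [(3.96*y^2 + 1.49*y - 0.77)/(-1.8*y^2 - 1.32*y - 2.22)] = (-2.5452*y^2 - 20.3544*y - 4.3242)/(3.24*y^4 + 4.752*y^3 + 9.7344*y^2 + 5.8608*y + 4.9284)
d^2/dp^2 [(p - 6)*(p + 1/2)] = 2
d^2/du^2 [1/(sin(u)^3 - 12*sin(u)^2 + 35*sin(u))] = (-9*sin(u)^3 + 132*sin(u)^2 - 634*sin(u) + 1068 - 151/sin(u) - 2520/sin(u)^2 + 2450/sin(u)^3)/((sin(u) - 7)^3*(sin(u) - 5)^3)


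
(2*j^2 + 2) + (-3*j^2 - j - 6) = -j^2 - j - 4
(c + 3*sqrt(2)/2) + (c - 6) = 2*c - 6 + 3*sqrt(2)/2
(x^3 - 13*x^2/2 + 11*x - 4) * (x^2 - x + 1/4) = x^5 - 15*x^4/2 + 71*x^3/4 - 133*x^2/8 + 27*x/4 - 1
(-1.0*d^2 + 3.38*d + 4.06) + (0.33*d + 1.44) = -1.0*d^2 + 3.71*d + 5.5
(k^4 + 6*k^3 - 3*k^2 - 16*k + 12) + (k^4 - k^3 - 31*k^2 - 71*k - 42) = 2*k^4 + 5*k^3 - 34*k^2 - 87*k - 30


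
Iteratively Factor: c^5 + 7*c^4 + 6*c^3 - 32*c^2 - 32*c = (c - 2)*(c^4 + 9*c^3 + 24*c^2 + 16*c) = (c - 2)*(c + 1)*(c^3 + 8*c^2 + 16*c) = c*(c - 2)*(c + 1)*(c^2 + 8*c + 16) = c*(c - 2)*(c + 1)*(c + 4)*(c + 4)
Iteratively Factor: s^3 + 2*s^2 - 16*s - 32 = (s + 2)*(s^2 - 16) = (s - 4)*(s + 2)*(s + 4)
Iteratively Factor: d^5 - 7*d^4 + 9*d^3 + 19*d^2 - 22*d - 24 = (d - 3)*(d^4 - 4*d^3 - 3*d^2 + 10*d + 8) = (d - 3)*(d + 1)*(d^3 - 5*d^2 + 2*d + 8) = (d - 4)*(d - 3)*(d + 1)*(d^2 - d - 2) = (d - 4)*(d - 3)*(d + 1)^2*(d - 2)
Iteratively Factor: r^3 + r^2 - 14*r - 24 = (r + 2)*(r^2 - r - 12) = (r - 4)*(r + 2)*(r + 3)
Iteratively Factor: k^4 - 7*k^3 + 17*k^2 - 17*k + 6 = (k - 1)*(k^3 - 6*k^2 + 11*k - 6) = (k - 3)*(k - 1)*(k^2 - 3*k + 2) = (k - 3)*(k - 2)*(k - 1)*(k - 1)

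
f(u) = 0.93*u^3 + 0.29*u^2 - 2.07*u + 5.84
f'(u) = 2.79*u^2 + 0.58*u - 2.07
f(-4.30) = -53.84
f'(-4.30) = 47.02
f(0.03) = 5.78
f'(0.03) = -2.05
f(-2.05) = 3.29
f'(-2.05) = 8.47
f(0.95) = 4.93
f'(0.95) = 1.00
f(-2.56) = -2.56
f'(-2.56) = 14.73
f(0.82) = 4.85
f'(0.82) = 0.28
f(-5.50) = -128.73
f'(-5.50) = 79.14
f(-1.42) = 6.70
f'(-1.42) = 2.73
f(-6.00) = -172.18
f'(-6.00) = 94.89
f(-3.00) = -10.45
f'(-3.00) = 21.30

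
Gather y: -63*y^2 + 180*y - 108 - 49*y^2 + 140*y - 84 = -112*y^2 + 320*y - 192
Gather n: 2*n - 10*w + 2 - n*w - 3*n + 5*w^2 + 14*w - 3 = n*(-w - 1) + 5*w^2 + 4*w - 1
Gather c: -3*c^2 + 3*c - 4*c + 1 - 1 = -3*c^2 - c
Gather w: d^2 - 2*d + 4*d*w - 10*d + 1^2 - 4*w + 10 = d^2 - 12*d + w*(4*d - 4) + 11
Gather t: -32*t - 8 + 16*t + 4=-16*t - 4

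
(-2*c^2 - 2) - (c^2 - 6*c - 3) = -3*c^2 + 6*c + 1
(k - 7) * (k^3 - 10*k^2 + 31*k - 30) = k^4 - 17*k^3 + 101*k^2 - 247*k + 210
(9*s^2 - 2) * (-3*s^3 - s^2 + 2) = -27*s^5 - 9*s^4 + 6*s^3 + 20*s^2 - 4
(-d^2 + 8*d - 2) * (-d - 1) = d^3 - 7*d^2 - 6*d + 2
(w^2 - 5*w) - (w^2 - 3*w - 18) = 18 - 2*w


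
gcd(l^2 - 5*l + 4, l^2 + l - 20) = l - 4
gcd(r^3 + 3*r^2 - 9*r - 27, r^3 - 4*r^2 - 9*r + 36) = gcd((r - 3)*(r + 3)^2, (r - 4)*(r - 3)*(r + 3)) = r^2 - 9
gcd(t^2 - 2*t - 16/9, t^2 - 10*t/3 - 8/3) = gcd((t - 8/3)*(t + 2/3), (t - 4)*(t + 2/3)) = t + 2/3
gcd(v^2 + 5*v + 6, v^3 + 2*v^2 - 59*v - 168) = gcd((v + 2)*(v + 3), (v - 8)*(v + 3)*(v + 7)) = v + 3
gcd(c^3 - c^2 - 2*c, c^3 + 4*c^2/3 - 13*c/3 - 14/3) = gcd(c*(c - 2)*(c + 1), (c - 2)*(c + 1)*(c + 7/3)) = c^2 - c - 2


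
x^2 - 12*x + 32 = (x - 8)*(x - 4)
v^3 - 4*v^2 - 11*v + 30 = (v - 5)*(v - 2)*(v + 3)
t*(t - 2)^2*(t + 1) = t^4 - 3*t^3 + 4*t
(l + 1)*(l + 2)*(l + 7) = l^3 + 10*l^2 + 23*l + 14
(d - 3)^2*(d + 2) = d^3 - 4*d^2 - 3*d + 18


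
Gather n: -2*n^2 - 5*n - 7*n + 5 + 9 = -2*n^2 - 12*n + 14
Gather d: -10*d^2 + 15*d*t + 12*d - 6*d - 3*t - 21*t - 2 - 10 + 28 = -10*d^2 + d*(15*t + 6) - 24*t + 16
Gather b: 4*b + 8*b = 12*b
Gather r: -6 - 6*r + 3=-6*r - 3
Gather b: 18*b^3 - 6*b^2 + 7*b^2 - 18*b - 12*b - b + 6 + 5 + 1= 18*b^3 + b^2 - 31*b + 12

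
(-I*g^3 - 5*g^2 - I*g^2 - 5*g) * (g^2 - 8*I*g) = -I*g^5 - 13*g^4 - I*g^4 - 13*g^3 + 40*I*g^3 + 40*I*g^2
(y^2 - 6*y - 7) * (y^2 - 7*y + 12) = y^4 - 13*y^3 + 47*y^2 - 23*y - 84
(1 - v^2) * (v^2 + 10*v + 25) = -v^4 - 10*v^3 - 24*v^2 + 10*v + 25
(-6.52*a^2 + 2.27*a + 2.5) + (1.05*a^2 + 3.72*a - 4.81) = -5.47*a^2 + 5.99*a - 2.31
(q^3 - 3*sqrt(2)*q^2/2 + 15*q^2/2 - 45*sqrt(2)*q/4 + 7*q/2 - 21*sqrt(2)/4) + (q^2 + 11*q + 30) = q^3 - 3*sqrt(2)*q^2/2 + 17*q^2/2 - 45*sqrt(2)*q/4 + 29*q/2 - 21*sqrt(2)/4 + 30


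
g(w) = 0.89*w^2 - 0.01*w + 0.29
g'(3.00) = 5.33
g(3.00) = 8.27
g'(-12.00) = -21.37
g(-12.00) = 128.57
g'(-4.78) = -8.52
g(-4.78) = 20.67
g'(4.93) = 8.77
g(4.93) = 21.87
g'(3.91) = 6.95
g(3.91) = 13.86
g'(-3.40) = -6.06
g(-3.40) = 10.61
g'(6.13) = 10.90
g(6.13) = 33.67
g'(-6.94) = -12.36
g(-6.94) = 43.23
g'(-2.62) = -4.67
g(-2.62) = 6.43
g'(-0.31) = -0.56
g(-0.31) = 0.38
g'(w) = 1.78*w - 0.01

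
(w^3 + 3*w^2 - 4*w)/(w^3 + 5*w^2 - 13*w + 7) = w*(w + 4)/(w^2 + 6*w - 7)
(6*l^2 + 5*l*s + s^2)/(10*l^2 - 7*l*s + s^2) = (6*l^2 + 5*l*s + s^2)/(10*l^2 - 7*l*s + s^2)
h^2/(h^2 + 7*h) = h/(h + 7)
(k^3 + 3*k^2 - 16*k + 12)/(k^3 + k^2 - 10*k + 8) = (k + 6)/(k + 4)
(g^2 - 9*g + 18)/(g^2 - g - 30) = (g - 3)/(g + 5)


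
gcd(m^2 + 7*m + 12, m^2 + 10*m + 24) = m + 4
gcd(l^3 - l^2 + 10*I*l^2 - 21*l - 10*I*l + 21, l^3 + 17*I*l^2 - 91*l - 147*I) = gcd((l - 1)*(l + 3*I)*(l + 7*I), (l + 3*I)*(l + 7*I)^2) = l^2 + 10*I*l - 21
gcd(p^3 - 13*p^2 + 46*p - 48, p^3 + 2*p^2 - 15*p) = p - 3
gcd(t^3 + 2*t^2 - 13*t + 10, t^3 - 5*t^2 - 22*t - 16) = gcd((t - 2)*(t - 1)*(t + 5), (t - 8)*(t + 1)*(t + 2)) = 1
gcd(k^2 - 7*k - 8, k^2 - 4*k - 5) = k + 1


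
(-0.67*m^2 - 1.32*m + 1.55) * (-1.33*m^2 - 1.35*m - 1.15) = 0.8911*m^4 + 2.6601*m^3 + 0.491*m^2 - 0.5745*m - 1.7825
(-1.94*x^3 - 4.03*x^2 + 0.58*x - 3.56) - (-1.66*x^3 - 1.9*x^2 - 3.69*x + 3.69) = -0.28*x^3 - 2.13*x^2 + 4.27*x - 7.25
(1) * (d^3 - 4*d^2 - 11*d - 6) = d^3 - 4*d^2 - 11*d - 6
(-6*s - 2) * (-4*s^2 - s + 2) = 24*s^3 + 14*s^2 - 10*s - 4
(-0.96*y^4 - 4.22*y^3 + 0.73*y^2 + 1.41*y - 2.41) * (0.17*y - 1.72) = -0.1632*y^5 + 0.9338*y^4 + 7.3825*y^3 - 1.0159*y^2 - 2.8349*y + 4.1452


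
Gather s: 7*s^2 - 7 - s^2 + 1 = 6*s^2 - 6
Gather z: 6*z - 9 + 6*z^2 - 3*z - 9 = 6*z^2 + 3*z - 18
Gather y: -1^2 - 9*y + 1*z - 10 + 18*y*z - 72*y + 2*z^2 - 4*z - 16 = y*(18*z - 81) + 2*z^2 - 3*z - 27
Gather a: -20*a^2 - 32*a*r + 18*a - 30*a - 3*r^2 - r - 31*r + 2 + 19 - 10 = -20*a^2 + a*(-32*r - 12) - 3*r^2 - 32*r + 11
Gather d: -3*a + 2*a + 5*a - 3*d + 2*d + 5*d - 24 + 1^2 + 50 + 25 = 4*a + 4*d + 52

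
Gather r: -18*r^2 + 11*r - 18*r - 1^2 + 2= -18*r^2 - 7*r + 1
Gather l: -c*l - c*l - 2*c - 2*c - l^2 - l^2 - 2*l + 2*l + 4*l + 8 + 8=-4*c - 2*l^2 + l*(4 - 2*c) + 16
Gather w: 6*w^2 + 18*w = 6*w^2 + 18*w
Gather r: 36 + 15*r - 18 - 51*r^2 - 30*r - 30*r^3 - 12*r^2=-30*r^3 - 63*r^2 - 15*r + 18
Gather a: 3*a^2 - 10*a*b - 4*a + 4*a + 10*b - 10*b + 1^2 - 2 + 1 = 3*a^2 - 10*a*b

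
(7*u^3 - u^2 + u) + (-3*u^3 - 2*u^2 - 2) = 4*u^3 - 3*u^2 + u - 2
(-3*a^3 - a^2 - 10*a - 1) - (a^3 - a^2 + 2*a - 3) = -4*a^3 - 12*a + 2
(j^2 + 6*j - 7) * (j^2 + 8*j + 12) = j^4 + 14*j^3 + 53*j^2 + 16*j - 84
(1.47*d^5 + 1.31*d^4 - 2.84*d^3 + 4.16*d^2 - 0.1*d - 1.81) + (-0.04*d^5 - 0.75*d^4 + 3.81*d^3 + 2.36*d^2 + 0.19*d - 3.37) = 1.43*d^5 + 0.56*d^4 + 0.97*d^3 + 6.52*d^2 + 0.09*d - 5.18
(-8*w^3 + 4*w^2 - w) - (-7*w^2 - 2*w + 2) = -8*w^3 + 11*w^2 + w - 2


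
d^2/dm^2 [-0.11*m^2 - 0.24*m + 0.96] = -0.220000000000000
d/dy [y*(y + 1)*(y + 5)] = 3*y^2 + 12*y + 5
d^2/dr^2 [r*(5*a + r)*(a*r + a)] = 2*a*(5*a + 3*r + 1)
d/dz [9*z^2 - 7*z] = 18*z - 7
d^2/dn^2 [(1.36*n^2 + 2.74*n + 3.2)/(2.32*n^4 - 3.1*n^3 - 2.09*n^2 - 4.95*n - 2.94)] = (43.920384*n^8 + 118.286592*n^7 + 68.5042559999999*n^6 - 424.738992*n^5 + 482.460552*n^4 + 296.685708*n^3 + 290.601984*n^2 - 77.372424*n + 61.250712)/(12.487168*n^12 - 50.05632*n^11 + 33.137952*n^10 - 19.53196*n^9 + 136.276908*n^8 + 87.54441*n^7 - 30.245597*n^6 - 204.451335*n^5 - 402.683661*n^4 - 384.167475*n^3 - 270.307422*n^2 - 128.35746*n - 25.412184)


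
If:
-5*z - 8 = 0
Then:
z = -8/5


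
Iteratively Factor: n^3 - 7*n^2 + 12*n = (n - 3)*(n^2 - 4*n) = (n - 4)*(n - 3)*(n)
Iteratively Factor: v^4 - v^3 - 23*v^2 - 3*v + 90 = (v - 5)*(v^3 + 4*v^2 - 3*v - 18) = (v - 5)*(v + 3)*(v^2 + v - 6) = (v - 5)*(v + 3)^2*(v - 2)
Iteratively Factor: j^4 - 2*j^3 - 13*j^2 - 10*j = (j - 5)*(j^3 + 3*j^2 + 2*j) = (j - 5)*(j + 1)*(j^2 + 2*j) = j*(j - 5)*(j + 1)*(j + 2)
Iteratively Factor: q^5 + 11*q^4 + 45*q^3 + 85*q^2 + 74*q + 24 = (q + 1)*(q^4 + 10*q^3 + 35*q^2 + 50*q + 24) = (q + 1)*(q + 4)*(q^3 + 6*q^2 + 11*q + 6) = (q + 1)^2*(q + 4)*(q^2 + 5*q + 6) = (q + 1)^2*(q + 3)*(q + 4)*(q + 2)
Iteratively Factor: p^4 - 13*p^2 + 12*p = (p - 1)*(p^3 + p^2 - 12*p) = (p - 3)*(p - 1)*(p^2 + 4*p) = (p - 3)*(p - 1)*(p + 4)*(p)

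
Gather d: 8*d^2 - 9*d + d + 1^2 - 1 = 8*d^2 - 8*d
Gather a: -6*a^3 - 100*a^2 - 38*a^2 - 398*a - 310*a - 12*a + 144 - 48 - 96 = -6*a^3 - 138*a^2 - 720*a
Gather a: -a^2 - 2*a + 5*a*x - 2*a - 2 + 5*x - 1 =-a^2 + a*(5*x - 4) + 5*x - 3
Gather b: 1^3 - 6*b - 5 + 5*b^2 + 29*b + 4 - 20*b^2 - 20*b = -15*b^2 + 3*b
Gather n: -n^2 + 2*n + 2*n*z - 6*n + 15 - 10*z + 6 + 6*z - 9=-n^2 + n*(2*z - 4) - 4*z + 12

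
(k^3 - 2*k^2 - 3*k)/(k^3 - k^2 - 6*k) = (k + 1)/(k + 2)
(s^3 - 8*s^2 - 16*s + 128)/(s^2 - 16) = s - 8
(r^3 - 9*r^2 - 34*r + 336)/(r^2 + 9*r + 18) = (r^2 - 15*r + 56)/(r + 3)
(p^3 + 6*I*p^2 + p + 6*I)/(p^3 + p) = (p + 6*I)/p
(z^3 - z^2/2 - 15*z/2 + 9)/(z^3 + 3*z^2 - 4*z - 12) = (z - 3/2)/(z + 2)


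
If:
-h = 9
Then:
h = -9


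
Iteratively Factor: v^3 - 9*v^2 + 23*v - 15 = (v - 1)*(v^2 - 8*v + 15) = (v - 3)*(v - 1)*(v - 5)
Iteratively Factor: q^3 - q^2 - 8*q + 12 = (q - 2)*(q^2 + q - 6) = (q - 2)^2*(q + 3)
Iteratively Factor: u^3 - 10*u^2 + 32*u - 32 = (u - 2)*(u^2 - 8*u + 16) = (u - 4)*(u - 2)*(u - 4)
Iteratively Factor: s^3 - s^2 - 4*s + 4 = (s - 2)*(s^2 + s - 2) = (s - 2)*(s - 1)*(s + 2)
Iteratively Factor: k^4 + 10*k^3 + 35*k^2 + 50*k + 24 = (k + 3)*(k^3 + 7*k^2 + 14*k + 8) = (k + 1)*(k + 3)*(k^2 + 6*k + 8) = (k + 1)*(k + 3)*(k + 4)*(k + 2)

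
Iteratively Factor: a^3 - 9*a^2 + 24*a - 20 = (a - 5)*(a^2 - 4*a + 4) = (a - 5)*(a - 2)*(a - 2)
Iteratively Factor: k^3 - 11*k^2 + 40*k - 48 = (k - 3)*(k^2 - 8*k + 16) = (k - 4)*(k - 3)*(k - 4)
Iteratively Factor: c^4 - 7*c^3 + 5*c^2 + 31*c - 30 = (c - 5)*(c^3 - 2*c^2 - 5*c + 6) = (c - 5)*(c - 3)*(c^2 + c - 2) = (c - 5)*(c - 3)*(c - 1)*(c + 2)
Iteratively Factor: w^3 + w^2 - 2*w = (w)*(w^2 + w - 2) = w*(w + 2)*(w - 1)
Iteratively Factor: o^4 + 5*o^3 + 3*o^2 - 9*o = (o + 3)*(o^3 + 2*o^2 - 3*o) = (o - 1)*(o + 3)*(o^2 + 3*o) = (o - 1)*(o + 3)^2*(o)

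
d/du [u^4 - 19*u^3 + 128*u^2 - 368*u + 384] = 4*u^3 - 57*u^2 + 256*u - 368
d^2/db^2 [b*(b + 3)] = 2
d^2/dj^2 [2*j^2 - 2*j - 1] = 4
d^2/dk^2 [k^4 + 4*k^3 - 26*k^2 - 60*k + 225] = 12*k^2 + 24*k - 52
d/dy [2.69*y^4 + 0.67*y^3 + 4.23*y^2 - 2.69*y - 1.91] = 10.76*y^3 + 2.01*y^2 + 8.46*y - 2.69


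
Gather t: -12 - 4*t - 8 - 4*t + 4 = -8*t - 16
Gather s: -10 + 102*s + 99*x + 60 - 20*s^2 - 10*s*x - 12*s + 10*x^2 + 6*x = -20*s^2 + s*(90 - 10*x) + 10*x^2 + 105*x + 50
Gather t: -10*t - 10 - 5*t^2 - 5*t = -5*t^2 - 15*t - 10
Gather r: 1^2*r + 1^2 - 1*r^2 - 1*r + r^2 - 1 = 0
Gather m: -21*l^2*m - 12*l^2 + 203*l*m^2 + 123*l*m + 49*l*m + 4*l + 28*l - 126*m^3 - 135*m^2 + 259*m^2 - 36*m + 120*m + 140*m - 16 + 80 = -12*l^2 + 32*l - 126*m^3 + m^2*(203*l + 124) + m*(-21*l^2 + 172*l + 224) + 64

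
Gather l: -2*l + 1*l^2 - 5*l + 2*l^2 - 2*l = 3*l^2 - 9*l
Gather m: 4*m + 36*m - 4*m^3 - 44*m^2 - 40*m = -4*m^3 - 44*m^2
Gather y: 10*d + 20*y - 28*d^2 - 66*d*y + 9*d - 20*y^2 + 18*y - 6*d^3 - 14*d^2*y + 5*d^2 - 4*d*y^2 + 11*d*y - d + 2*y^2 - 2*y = -6*d^3 - 23*d^2 + 18*d + y^2*(-4*d - 18) + y*(-14*d^2 - 55*d + 36)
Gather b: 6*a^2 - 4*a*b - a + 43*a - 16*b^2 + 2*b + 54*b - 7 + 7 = 6*a^2 + 42*a - 16*b^2 + b*(56 - 4*a)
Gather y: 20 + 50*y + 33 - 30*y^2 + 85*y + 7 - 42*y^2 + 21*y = -72*y^2 + 156*y + 60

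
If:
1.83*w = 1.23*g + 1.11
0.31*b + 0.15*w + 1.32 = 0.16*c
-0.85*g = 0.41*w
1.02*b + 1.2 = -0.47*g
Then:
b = -1.07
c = 6.60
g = -0.22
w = 0.46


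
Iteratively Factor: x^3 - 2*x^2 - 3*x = (x - 3)*(x^2 + x) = (x - 3)*(x + 1)*(x)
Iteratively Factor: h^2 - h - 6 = (h - 3)*(h + 2)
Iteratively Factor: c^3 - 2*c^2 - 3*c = (c + 1)*(c^2 - 3*c) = c*(c + 1)*(c - 3)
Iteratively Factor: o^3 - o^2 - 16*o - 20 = (o + 2)*(o^2 - 3*o - 10) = (o - 5)*(o + 2)*(o + 2)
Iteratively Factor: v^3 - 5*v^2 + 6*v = (v - 2)*(v^2 - 3*v) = v*(v - 2)*(v - 3)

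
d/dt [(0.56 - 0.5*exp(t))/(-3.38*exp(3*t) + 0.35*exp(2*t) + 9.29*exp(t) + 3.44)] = (-3.38*exp(3*t) + 5.8534*exp(2*t) - 0.392*exp(t) - 6.9224)*exp(t)/(11.4244*exp(6*t) - 2.366*exp(5*t) - 62.6779*exp(4*t) - 16.7514*exp(3*t) + 88.7121*exp(2*t) + 63.9152*exp(t) + 11.8336)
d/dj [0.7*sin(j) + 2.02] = 0.7*cos(j)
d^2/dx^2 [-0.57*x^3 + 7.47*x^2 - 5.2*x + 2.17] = 14.94 - 3.42*x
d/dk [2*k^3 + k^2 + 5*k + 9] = 6*k^2 + 2*k + 5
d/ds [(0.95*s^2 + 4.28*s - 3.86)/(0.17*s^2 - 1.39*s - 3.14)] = (-2.0481*s^2 - 4.6536*s - 18.8046)/(0.0289*s^4 - 0.4726*s^3 + 0.8645*s^2 + 8.7292*s + 9.8596)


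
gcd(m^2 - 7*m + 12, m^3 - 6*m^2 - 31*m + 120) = m - 3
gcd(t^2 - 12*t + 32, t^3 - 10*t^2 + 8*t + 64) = t^2 - 12*t + 32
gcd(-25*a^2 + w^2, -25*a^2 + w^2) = -25*a^2 + w^2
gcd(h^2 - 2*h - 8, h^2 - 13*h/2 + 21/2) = 1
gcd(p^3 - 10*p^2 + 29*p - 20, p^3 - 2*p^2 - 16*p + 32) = p - 4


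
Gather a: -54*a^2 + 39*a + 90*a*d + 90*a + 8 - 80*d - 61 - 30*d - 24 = -54*a^2 + a*(90*d + 129) - 110*d - 77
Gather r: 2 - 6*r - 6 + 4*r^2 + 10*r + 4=4*r^2 + 4*r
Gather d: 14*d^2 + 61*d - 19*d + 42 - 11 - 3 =14*d^2 + 42*d + 28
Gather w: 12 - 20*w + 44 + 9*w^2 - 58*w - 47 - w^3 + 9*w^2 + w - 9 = -w^3 + 18*w^2 - 77*w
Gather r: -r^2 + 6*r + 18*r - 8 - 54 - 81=-r^2 + 24*r - 143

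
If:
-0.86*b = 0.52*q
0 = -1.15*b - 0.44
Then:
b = -0.38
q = 0.63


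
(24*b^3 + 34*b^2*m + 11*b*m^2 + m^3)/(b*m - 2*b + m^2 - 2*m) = (24*b^2 + 10*b*m + m^2)/(m - 2)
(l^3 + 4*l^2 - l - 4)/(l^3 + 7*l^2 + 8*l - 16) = (l + 1)/(l + 4)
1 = 1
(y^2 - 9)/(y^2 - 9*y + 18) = (y + 3)/(y - 6)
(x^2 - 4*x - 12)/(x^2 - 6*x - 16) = (x - 6)/(x - 8)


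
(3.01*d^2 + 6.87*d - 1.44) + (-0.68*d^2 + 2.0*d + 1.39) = 2.33*d^2 + 8.87*d - 0.05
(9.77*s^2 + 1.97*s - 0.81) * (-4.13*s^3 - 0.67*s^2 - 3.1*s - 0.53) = -40.3501*s^5 - 14.682*s^4 - 28.2616*s^3 - 10.7424*s^2 + 1.4669*s + 0.4293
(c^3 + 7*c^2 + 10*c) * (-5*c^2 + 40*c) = -5*c^5 + 5*c^4 + 230*c^3 + 400*c^2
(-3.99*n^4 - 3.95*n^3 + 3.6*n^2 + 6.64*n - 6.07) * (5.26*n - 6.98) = -20.9874*n^5 + 7.0732*n^4 + 46.507*n^3 + 9.79839999999999*n^2 - 78.2754*n + 42.3686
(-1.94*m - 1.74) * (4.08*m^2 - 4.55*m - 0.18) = -7.9152*m^3 + 1.7278*m^2 + 8.2662*m + 0.3132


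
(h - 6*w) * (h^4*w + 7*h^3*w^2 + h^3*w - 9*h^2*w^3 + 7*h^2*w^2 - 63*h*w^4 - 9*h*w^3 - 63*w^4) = h^5*w + h^4*w^2 + h^4*w - 51*h^3*w^3 + h^3*w^2 - 9*h^2*w^4 - 51*h^2*w^3 + 378*h*w^5 - 9*h*w^4 + 378*w^5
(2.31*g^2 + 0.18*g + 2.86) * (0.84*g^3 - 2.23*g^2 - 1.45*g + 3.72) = 1.9404*g^5 - 5.0001*g^4 - 1.3485*g^3 + 1.9544*g^2 - 3.4774*g + 10.6392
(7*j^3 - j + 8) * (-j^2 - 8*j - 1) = -7*j^5 - 56*j^4 - 6*j^3 - 63*j - 8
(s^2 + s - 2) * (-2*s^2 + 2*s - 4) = -2*s^4 + 2*s^2 - 8*s + 8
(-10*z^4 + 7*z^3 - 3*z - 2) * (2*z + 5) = -20*z^5 - 36*z^4 + 35*z^3 - 6*z^2 - 19*z - 10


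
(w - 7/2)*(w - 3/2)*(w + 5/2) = w^3 - 5*w^2/2 - 29*w/4 + 105/8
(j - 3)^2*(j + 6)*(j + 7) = j^4 + 7*j^3 - 27*j^2 - 135*j + 378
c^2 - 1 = (c - 1)*(c + 1)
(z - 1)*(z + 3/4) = z^2 - z/4 - 3/4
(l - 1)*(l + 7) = l^2 + 6*l - 7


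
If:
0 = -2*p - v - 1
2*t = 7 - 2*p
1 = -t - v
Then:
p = 7/6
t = 7/3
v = -10/3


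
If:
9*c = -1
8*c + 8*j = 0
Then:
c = -1/9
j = 1/9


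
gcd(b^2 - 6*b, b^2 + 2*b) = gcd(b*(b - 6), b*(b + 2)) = b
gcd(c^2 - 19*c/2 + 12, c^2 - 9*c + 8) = c - 8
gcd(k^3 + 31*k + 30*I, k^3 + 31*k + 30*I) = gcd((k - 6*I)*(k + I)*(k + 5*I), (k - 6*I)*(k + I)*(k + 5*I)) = k^3 + 31*k + 30*I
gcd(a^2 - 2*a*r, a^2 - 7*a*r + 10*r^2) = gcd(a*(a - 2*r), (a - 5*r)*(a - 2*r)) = -a + 2*r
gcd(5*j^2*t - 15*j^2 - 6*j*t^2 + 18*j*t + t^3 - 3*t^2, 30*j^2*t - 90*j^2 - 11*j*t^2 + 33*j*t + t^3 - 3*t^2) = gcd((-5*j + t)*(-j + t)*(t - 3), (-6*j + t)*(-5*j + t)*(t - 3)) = -5*j*t + 15*j + t^2 - 3*t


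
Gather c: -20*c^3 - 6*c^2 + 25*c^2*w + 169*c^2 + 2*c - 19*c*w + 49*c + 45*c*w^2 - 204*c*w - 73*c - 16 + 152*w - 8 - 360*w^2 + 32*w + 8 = -20*c^3 + c^2*(25*w + 163) + c*(45*w^2 - 223*w - 22) - 360*w^2 + 184*w - 16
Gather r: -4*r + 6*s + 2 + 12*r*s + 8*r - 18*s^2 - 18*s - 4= r*(12*s + 4) - 18*s^2 - 12*s - 2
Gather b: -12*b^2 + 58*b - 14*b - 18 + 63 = -12*b^2 + 44*b + 45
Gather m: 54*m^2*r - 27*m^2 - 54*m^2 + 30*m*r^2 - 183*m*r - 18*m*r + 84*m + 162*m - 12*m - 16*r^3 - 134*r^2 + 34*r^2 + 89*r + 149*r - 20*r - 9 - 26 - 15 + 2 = m^2*(54*r - 81) + m*(30*r^2 - 201*r + 234) - 16*r^3 - 100*r^2 + 218*r - 48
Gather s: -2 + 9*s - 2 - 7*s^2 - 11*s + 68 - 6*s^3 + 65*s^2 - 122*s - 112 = -6*s^3 + 58*s^2 - 124*s - 48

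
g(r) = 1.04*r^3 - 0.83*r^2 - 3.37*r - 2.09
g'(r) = 3.12*r^2 - 1.66*r - 3.37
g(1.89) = -4.40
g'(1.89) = 4.64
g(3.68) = 26.10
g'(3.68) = 32.77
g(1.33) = -5.59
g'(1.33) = -0.06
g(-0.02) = -2.02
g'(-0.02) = -3.34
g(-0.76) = -0.46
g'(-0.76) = -0.31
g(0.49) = -3.82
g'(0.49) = -3.43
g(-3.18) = -33.21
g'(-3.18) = 33.46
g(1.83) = -4.66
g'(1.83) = 4.04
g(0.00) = -2.09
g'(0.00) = -3.37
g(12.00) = 1635.07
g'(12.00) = 425.99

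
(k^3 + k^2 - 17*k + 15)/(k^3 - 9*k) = (k^2 + 4*k - 5)/(k*(k + 3))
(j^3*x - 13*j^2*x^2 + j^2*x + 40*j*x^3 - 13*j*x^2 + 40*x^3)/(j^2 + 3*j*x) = x*(j^3 - 13*j^2*x + j^2 + 40*j*x^2 - 13*j*x + 40*x^2)/(j*(j + 3*x))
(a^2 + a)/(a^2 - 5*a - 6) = a/(a - 6)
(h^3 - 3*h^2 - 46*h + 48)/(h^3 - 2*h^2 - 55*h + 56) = (h + 6)/(h + 7)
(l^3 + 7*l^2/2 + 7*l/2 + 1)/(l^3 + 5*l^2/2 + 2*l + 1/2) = (l + 2)/(l + 1)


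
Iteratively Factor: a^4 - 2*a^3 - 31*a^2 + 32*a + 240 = (a - 4)*(a^3 + 2*a^2 - 23*a - 60) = (a - 4)*(a + 3)*(a^2 - a - 20) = (a - 4)*(a + 3)*(a + 4)*(a - 5)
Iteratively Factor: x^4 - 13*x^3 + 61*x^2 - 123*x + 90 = (x - 3)*(x^3 - 10*x^2 + 31*x - 30) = (x - 5)*(x - 3)*(x^2 - 5*x + 6) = (x - 5)*(x - 3)^2*(x - 2)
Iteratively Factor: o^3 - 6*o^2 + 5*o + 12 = (o + 1)*(o^2 - 7*o + 12) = (o - 3)*(o + 1)*(o - 4)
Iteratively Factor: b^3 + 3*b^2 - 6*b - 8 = (b + 1)*(b^2 + 2*b - 8) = (b + 1)*(b + 4)*(b - 2)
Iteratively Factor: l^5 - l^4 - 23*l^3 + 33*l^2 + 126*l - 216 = (l - 3)*(l^4 + 2*l^3 - 17*l^2 - 18*l + 72) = (l - 3)*(l - 2)*(l^3 + 4*l^2 - 9*l - 36) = (l - 3)*(l - 2)*(l + 4)*(l^2 - 9) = (l - 3)^2*(l - 2)*(l + 4)*(l + 3)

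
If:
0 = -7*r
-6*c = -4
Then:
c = 2/3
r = 0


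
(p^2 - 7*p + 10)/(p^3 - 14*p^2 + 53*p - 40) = (p - 2)/(p^2 - 9*p + 8)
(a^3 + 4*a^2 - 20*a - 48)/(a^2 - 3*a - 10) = (a^2 + 2*a - 24)/(a - 5)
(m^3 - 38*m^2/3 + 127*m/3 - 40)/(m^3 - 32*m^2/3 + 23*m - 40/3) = (m - 3)/(m - 1)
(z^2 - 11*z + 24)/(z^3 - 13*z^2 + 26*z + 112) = (z - 3)/(z^2 - 5*z - 14)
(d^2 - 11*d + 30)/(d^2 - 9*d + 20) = (d - 6)/(d - 4)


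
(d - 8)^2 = d^2 - 16*d + 64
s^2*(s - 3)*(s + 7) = s^4 + 4*s^3 - 21*s^2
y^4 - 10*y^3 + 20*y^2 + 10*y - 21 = (y - 7)*(y - 3)*(y - 1)*(y + 1)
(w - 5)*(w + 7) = w^2 + 2*w - 35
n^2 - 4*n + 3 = (n - 3)*(n - 1)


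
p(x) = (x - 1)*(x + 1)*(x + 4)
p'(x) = (x - 1)*(x + 1) + (x - 1)*(x + 4) + (x + 1)*(x + 4)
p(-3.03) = 7.94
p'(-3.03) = 2.30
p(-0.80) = -1.15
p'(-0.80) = -5.48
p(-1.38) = 2.37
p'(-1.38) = -6.33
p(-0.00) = -4.00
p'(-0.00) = -1.00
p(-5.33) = -36.45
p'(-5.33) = 41.59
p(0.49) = -3.41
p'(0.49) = 3.64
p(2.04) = 19.10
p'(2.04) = 27.80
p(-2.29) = 7.26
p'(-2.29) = -3.59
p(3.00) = 56.00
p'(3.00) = 50.00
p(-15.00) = -2464.00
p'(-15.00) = 554.00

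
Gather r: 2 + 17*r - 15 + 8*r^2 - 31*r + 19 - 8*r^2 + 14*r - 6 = 0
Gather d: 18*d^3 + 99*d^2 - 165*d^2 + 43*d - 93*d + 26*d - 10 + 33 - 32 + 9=18*d^3 - 66*d^2 - 24*d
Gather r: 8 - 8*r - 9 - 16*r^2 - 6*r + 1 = -16*r^2 - 14*r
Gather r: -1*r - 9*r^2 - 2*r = -9*r^2 - 3*r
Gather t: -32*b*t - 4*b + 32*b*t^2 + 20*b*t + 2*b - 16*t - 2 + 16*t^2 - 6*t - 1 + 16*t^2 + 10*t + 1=-2*b + t^2*(32*b + 32) + t*(-12*b - 12) - 2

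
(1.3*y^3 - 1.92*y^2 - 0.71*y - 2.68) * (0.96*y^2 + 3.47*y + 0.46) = 1.248*y^5 + 2.6678*y^4 - 6.746*y^3 - 5.9197*y^2 - 9.6262*y - 1.2328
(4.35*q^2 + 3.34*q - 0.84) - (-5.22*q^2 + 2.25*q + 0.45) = 9.57*q^2 + 1.09*q - 1.29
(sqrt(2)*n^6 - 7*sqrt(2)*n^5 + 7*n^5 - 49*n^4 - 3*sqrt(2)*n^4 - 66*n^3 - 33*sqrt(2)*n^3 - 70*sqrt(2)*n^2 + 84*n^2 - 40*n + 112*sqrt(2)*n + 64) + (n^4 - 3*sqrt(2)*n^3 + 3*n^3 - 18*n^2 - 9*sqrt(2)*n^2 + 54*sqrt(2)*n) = sqrt(2)*n^6 - 7*sqrt(2)*n^5 + 7*n^5 - 48*n^4 - 3*sqrt(2)*n^4 - 63*n^3 - 36*sqrt(2)*n^3 - 79*sqrt(2)*n^2 + 66*n^2 - 40*n + 166*sqrt(2)*n + 64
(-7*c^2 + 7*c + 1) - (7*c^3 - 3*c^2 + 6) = -7*c^3 - 4*c^2 + 7*c - 5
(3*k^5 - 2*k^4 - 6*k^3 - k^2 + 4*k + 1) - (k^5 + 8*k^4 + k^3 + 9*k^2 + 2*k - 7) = 2*k^5 - 10*k^4 - 7*k^3 - 10*k^2 + 2*k + 8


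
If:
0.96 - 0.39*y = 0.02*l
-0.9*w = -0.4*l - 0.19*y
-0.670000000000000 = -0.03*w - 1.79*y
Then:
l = 47.62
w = 21.17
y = 0.02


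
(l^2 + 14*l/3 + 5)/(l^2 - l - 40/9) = 3*(l + 3)/(3*l - 8)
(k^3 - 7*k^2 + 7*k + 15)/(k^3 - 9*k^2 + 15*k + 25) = (k - 3)/(k - 5)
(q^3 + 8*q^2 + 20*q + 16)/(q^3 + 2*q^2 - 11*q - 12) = (q^2 + 4*q + 4)/(q^2 - 2*q - 3)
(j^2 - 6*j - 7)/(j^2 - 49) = (j + 1)/(j + 7)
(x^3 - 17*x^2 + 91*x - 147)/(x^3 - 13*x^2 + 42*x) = (x^2 - 10*x + 21)/(x*(x - 6))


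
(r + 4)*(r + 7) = r^2 + 11*r + 28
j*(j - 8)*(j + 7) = j^3 - j^2 - 56*j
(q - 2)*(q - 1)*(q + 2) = q^3 - q^2 - 4*q + 4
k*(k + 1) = k^2 + k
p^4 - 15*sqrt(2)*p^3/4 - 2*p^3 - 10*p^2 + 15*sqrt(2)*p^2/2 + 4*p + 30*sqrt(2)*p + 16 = (p - 4)*(p - 4*sqrt(2))*(sqrt(2)*p/2 + sqrt(2))*(sqrt(2)*p + 1/2)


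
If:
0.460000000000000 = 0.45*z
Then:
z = 1.02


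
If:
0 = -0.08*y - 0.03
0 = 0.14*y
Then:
No Solution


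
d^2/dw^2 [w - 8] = 0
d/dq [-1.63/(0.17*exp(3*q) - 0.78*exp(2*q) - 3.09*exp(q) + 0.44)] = (0.8313*exp(2*q) - 2.5428*exp(q) - 5.0367)*exp(q)/(0.17*exp(3*q) - 0.78*exp(2*q) - 3.09*exp(q) + 0.44)^2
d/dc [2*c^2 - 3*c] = 4*c - 3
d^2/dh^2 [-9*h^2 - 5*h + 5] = -18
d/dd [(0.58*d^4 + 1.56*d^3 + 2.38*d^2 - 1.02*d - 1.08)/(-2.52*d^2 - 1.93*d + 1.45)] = (-2.9232*d^5 - 7.2894*d^4 - 2.6576*d^3 - 0.3778*d^2 + 1.4588*d - 3.5634)/(6.3504*d^4 + 9.7272*d^3 - 3.5831*d^2 - 5.597*d + 2.1025)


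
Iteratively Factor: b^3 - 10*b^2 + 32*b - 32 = (b - 4)*(b^2 - 6*b + 8) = (b - 4)^2*(b - 2)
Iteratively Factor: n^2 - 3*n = (n - 3)*(n)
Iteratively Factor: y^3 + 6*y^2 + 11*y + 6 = (y + 3)*(y^2 + 3*y + 2) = (y + 2)*(y + 3)*(y + 1)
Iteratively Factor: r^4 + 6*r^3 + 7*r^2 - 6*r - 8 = (r - 1)*(r^3 + 7*r^2 + 14*r + 8) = (r - 1)*(r + 2)*(r^2 + 5*r + 4) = (r - 1)*(r + 1)*(r + 2)*(r + 4)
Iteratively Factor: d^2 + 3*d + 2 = (d + 1)*(d + 2)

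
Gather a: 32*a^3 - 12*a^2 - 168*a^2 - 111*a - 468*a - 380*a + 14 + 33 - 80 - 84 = 32*a^3 - 180*a^2 - 959*a - 117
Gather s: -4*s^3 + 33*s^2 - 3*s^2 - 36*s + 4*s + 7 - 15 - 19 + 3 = -4*s^3 + 30*s^2 - 32*s - 24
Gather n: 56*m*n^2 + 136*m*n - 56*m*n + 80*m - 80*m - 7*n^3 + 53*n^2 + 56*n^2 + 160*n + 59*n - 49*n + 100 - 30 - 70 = -7*n^3 + n^2*(56*m + 109) + n*(80*m + 170)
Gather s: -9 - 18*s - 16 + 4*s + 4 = -14*s - 21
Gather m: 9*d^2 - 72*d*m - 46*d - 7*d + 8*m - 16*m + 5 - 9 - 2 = 9*d^2 - 53*d + m*(-72*d - 8) - 6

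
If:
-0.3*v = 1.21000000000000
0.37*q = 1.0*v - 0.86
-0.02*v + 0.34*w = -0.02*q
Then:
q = -13.23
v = -4.03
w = 0.54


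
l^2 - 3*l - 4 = (l - 4)*(l + 1)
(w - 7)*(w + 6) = w^2 - w - 42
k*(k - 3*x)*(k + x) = k^3 - 2*k^2*x - 3*k*x^2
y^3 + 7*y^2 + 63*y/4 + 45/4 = (y + 3/2)*(y + 5/2)*(y + 3)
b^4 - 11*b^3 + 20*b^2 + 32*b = b*(b - 8)*(b - 4)*(b + 1)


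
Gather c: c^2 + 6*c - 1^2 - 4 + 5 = c^2 + 6*c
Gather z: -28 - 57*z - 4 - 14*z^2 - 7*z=-14*z^2 - 64*z - 32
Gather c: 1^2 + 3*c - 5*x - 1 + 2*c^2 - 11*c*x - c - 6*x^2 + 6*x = 2*c^2 + c*(2 - 11*x) - 6*x^2 + x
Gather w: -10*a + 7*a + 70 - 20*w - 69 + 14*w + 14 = -3*a - 6*w + 15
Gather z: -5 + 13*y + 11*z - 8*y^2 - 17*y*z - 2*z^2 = -8*y^2 + 13*y - 2*z^2 + z*(11 - 17*y) - 5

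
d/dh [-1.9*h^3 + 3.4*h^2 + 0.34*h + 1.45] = -5.7*h^2 + 6.8*h + 0.34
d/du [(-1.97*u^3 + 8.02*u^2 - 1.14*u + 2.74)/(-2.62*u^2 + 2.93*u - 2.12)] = (5.1614*u^4 - 11.5442*u^3 + 33.041*u^2 - 19.6472*u - 5.6114)/(6.8644*u^4 - 15.3532*u^3 + 19.6937*u^2 - 12.4232*u + 4.4944)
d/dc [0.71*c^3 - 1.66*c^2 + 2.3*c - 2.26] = 2.13*c^2 - 3.32*c + 2.3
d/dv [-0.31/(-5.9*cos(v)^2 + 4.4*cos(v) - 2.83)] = (3.658*cos(v) - 1.364)*sin(v)/(5.9*cos(v)^2 - 4.4*cos(v) + 2.83)^2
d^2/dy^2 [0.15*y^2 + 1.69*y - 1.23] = 0.300000000000000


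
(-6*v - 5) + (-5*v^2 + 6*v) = -5*v^2 - 5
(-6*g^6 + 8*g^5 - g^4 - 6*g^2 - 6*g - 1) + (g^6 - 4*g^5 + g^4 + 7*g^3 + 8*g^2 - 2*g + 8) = -5*g^6 + 4*g^5 + 7*g^3 + 2*g^2 - 8*g + 7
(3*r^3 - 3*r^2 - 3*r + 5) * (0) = 0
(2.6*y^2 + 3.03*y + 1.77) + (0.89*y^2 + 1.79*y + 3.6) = 3.49*y^2 + 4.82*y + 5.37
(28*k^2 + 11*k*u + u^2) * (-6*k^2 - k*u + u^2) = -168*k^4 - 94*k^3*u + 11*k^2*u^2 + 10*k*u^3 + u^4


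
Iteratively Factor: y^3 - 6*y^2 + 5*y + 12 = (y - 4)*(y^2 - 2*y - 3) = (y - 4)*(y + 1)*(y - 3)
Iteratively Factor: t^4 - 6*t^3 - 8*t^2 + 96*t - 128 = (t - 4)*(t^3 - 2*t^2 - 16*t + 32) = (t - 4)*(t + 4)*(t^2 - 6*t + 8) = (t - 4)^2*(t + 4)*(t - 2)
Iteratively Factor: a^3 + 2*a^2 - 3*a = (a + 3)*(a^2 - a) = a*(a + 3)*(a - 1)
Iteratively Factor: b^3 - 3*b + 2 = (b - 1)*(b^2 + b - 2) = (b - 1)^2*(b + 2)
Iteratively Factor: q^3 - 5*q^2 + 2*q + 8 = (q + 1)*(q^2 - 6*q + 8) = (q - 2)*(q + 1)*(q - 4)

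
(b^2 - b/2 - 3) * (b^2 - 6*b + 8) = b^4 - 13*b^3/2 + 8*b^2 + 14*b - 24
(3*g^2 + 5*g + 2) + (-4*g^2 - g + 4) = -g^2 + 4*g + 6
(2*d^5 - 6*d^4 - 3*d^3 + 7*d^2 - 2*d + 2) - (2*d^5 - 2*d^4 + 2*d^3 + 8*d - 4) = -4*d^4 - 5*d^3 + 7*d^2 - 10*d + 6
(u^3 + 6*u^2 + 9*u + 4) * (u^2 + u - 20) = u^5 + 7*u^4 - 5*u^3 - 107*u^2 - 176*u - 80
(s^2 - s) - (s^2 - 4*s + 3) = 3*s - 3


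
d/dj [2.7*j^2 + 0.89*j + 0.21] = 5.4*j + 0.89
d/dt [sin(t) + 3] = cos(t)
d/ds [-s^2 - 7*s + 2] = -2*s - 7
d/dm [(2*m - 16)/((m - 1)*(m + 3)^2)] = 2*(-2*m^2 + 25*m + 5)/(m^5 + 7*m^4 + 10*m^3 - 18*m^2 - 27*m + 27)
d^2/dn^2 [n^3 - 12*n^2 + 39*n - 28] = 6*n - 24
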